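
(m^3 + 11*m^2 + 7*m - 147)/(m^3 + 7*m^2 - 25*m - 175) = (m^2 + 4*m - 21)/(m^2 - 25)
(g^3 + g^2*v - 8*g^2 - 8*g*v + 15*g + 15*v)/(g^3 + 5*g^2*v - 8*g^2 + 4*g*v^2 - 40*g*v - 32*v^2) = (g^2 - 8*g + 15)/(g^2 + 4*g*v - 8*g - 32*v)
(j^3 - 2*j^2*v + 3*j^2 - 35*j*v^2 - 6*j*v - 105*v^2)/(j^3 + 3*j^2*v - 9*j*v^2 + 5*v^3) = (j^2 - 7*j*v + 3*j - 21*v)/(j^2 - 2*j*v + v^2)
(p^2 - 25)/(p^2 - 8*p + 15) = (p + 5)/(p - 3)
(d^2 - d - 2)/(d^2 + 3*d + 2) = (d - 2)/(d + 2)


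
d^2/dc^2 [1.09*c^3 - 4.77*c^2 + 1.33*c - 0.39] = 6.54*c - 9.54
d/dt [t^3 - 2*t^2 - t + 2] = 3*t^2 - 4*t - 1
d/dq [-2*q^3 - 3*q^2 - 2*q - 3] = -6*q^2 - 6*q - 2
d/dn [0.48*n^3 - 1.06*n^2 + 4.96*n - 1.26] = 1.44*n^2 - 2.12*n + 4.96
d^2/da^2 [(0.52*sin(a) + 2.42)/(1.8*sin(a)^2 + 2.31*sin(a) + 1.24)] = (-1.6848*sin(a)^5 - 29.20104*sin(a)^4 - 19.85364*sin(a)^3 + 57.226686*sin(a)^2 + 59.542616*sin(a) + 12.044868)/(1.8*sin(a)^2 + 2.31*sin(a) + 1.24)^3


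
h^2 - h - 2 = (h - 2)*(h + 1)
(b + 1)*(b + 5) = b^2 + 6*b + 5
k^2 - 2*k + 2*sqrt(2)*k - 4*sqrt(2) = (k - 2)*(k + 2*sqrt(2))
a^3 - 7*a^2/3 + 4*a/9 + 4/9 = (a - 2)*(a - 2/3)*(a + 1/3)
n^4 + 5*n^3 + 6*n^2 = n^2*(n + 2)*(n + 3)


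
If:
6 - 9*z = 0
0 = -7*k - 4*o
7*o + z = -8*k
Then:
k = 8/51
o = -14/51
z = 2/3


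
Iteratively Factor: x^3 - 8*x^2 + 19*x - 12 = (x - 3)*(x^2 - 5*x + 4) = (x - 4)*(x - 3)*(x - 1)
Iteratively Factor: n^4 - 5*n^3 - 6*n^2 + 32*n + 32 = (n - 4)*(n^3 - n^2 - 10*n - 8) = (n - 4)*(n + 2)*(n^2 - 3*n - 4) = (n - 4)*(n + 1)*(n + 2)*(n - 4)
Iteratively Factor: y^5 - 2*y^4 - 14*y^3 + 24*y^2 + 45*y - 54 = (y - 3)*(y^4 + y^3 - 11*y^2 - 9*y + 18) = (y - 3)^2*(y^3 + 4*y^2 + y - 6) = (y - 3)^2*(y - 1)*(y^2 + 5*y + 6) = (y - 3)^2*(y - 1)*(y + 2)*(y + 3)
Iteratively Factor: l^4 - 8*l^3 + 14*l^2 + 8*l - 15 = (l + 1)*(l^3 - 9*l^2 + 23*l - 15) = (l - 1)*(l + 1)*(l^2 - 8*l + 15) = (l - 3)*(l - 1)*(l + 1)*(l - 5)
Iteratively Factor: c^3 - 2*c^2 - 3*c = (c - 3)*(c^2 + c) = (c - 3)*(c + 1)*(c)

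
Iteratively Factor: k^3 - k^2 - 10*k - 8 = (k + 2)*(k^2 - 3*k - 4) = (k + 1)*(k + 2)*(k - 4)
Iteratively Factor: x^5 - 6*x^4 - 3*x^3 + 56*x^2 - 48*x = (x - 1)*(x^4 - 5*x^3 - 8*x^2 + 48*x) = (x - 1)*(x + 3)*(x^3 - 8*x^2 + 16*x) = (x - 4)*(x - 1)*(x + 3)*(x^2 - 4*x) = x*(x - 4)*(x - 1)*(x + 3)*(x - 4)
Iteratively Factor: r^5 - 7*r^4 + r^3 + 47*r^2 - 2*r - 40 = (r + 2)*(r^4 - 9*r^3 + 19*r^2 + 9*r - 20) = (r - 4)*(r + 2)*(r^3 - 5*r^2 - r + 5) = (r - 4)*(r + 1)*(r + 2)*(r^2 - 6*r + 5) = (r - 4)*(r - 1)*(r + 1)*(r + 2)*(r - 5)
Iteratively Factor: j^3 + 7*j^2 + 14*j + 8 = (j + 2)*(j^2 + 5*j + 4) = (j + 1)*(j + 2)*(j + 4)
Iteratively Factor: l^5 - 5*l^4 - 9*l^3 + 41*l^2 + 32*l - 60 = (l - 3)*(l^4 - 2*l^3 - 15*l^2 - 4*l + 20) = (l - 3)*(l + 2)*(l^3 - 4*l^2 - 7*l + 10) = (l - 3)*(l - 1)*(l + 2)*(l^2 - 3*l - 10) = (l - 3)*(l - 1)*(l + 2)^2*(l - 5)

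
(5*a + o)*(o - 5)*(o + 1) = 5*a*o^2 - 20*a*o - 25*a + o^3 - 4*o^2 - 5*o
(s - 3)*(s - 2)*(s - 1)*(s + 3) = s^4 - 3*s^3 - 7*s^2 + 27*s - 18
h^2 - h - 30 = (h - 6)*(h + 5)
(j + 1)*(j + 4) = j^2 + 5*j + 4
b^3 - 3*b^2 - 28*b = b*(b - 7)*(b + 4)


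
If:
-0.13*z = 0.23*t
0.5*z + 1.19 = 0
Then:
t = 1.35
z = -2.38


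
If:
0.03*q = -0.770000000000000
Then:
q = -25.67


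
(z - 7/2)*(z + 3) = z^2 - z/2 - 21/2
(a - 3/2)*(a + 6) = a^2 + 9*a/2 - 9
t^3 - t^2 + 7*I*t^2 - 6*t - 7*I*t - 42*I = (t - 3)*(t + 2)*(t + 7*I)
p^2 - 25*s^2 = (p - 5*s)*(p + 5*s)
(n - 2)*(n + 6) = n^2 + 4*n - 12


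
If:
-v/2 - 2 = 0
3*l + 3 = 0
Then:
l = -1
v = -4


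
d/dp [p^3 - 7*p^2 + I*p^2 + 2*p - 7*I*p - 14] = 3*p^2 + 2*p*(-7 + I) + 2 - 7*I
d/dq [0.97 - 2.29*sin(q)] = -2.29*cos(q)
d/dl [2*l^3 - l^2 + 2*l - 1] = 6*l^2 - 2*l + 2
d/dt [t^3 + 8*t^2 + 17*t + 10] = 3*t^2 + 16*t + 17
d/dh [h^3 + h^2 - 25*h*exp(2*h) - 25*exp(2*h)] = 3*h^2 - 50*h*exp(2*h) + 2*h - 75*exp(2*h)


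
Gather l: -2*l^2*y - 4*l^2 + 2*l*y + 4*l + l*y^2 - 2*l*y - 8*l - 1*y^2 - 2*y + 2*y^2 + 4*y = l^2*(-2*y - 4) + l*(y^2 - 4) + y^2 + 2*y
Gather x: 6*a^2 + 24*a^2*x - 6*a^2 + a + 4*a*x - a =x*(24*a^2 + 4*a)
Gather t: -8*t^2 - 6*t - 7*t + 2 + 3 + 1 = -8*t^2 - 13*t + 6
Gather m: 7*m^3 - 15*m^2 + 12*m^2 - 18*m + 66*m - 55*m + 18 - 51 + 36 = 7*m^3 - 3*m^2 - 7*m + 3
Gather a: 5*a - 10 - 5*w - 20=5*a - 5*w - 30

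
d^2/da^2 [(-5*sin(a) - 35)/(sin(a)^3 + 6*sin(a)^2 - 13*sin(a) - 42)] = 5*(4*sin(a)^4 - 3*sin(a)^3 + 19*sin(a)^2 - 14)/((sin(a) - 3)^3*(sin(a) + 2)^3)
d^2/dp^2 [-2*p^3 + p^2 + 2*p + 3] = 2 - 12*p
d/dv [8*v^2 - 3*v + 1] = 16*v - 3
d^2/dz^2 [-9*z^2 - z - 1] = -18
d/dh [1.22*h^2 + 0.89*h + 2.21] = 2.44*h + 0.89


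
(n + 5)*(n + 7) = n^2 + 12*n + 35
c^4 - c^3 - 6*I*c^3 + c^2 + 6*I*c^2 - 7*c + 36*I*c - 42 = (c - 3)*(c + 2)*(c - 7*I)*(c + I)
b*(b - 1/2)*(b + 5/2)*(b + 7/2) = b^4 + 11*b^3/2 + 23*b^2/4 - 35*b/8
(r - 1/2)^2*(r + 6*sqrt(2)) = r^3 - r^2 + 6*sqrt(2)*r^2 - 6*sqrt(2)*r + r/4 + 3*sqrt(2)/2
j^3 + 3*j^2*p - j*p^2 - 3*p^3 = (j - p)*(j + p)*(j + 3*p)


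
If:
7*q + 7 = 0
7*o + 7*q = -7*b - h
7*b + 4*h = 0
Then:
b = 4/3 - 4*o/3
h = 7*o/3 - 7/3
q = -1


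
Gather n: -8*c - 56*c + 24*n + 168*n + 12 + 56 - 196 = -64*c + 192*n - 128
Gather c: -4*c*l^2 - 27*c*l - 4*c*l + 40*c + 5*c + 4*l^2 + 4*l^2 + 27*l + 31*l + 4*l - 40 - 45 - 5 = c*(-4*l^2 - 31*l + 45) + 8*l^2 + 62*l - 90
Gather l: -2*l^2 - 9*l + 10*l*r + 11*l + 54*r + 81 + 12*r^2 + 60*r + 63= -2*l^2 + l*(10*r + 2) + 12*r^2 + 114*r + 144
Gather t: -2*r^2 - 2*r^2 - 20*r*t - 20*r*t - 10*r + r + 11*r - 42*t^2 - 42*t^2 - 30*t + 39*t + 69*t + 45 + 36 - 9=-4*r^2 + 2*r - 84*t^2 + t*(78 - 40*r) + 72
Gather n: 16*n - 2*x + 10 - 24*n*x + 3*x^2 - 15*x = n*(16 - 24*x) + 3*x^2 - 17*x + 10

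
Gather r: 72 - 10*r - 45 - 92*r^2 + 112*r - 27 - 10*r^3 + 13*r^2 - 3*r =-10*r^3 - 79*r^2 + 99*r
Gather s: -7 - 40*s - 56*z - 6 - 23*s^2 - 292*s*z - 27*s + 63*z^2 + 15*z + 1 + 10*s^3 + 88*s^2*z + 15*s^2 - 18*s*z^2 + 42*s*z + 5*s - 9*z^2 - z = 10*s^3 + s^2*(88*z - 8) + s*(-18*z^2 - 250*z - 62) + 54*z^2 - 42*z - 12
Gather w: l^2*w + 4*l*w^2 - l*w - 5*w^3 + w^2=-5*w^3 + w^2*(4*l + 1) + w*(l^2 - l)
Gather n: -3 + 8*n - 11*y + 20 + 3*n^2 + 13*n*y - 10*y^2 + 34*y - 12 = 3*n^2 + n*(13*y + 8) - 10*y^2 + 23*y + 5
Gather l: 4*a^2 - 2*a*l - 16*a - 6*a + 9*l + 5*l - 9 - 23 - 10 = 4*a^2 - 22*a + l*(14 - 2*a) - 42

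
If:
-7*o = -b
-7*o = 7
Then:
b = -7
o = -1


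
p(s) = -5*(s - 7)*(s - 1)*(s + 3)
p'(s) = -5*(s - 7)*(s - 1) - 5*(s - 7)*(s + 3) - 5*(s - 1)*(s + 3) = -15*s^2 + 50*s + 85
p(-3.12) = 25.02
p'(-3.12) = -217.02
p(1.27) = 33.03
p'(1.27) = 124.31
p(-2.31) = -106.32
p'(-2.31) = -110.54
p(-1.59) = -156.85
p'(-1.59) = -32.42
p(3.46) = 281.28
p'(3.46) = 78.43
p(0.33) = -74.41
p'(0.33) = 99.87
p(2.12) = 139.92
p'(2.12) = 123.58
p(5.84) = 248.16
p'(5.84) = -134.58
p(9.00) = -960.00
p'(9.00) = -680.00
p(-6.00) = 1365.00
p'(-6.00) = -755.00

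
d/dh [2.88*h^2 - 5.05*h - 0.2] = 5.76*h - 5.05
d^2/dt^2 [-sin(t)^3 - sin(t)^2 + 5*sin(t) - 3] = 9*sin(t)^3 + 4*sin(t)^2 - 11*sin(t) - 2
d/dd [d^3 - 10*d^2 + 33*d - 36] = 3*d^2 - 20*d + 33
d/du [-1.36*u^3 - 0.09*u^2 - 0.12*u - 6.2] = -4.08*u^2 - 0.18*u - 0.12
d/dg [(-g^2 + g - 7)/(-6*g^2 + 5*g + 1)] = (g^2 - 86*g + 36)/(36*g^4 - 60*g^3 + 13*g^2 + 10*g + 1)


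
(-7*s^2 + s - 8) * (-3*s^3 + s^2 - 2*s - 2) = 21*s^5 - 10*s^4 + 39*s^3 + 4*s^2 + 14*s + 16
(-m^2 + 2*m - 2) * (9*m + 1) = -9*m^3 + 17*m^2 - 16*m - 2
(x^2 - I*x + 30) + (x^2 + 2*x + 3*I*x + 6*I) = 2*x^2 + 2*x + 2*I*x + 30 + 6*I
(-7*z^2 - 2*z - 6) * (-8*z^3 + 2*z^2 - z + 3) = 56*z^5 + 2*z^4 + 51*z^3 - 31*z^2 - 18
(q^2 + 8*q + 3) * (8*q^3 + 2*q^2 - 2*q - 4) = 8*q^5 + 66*q^4 + 38*q^3 - 14*q^2 - 38*q - 12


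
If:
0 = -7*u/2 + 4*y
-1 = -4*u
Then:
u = 1/4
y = 7/32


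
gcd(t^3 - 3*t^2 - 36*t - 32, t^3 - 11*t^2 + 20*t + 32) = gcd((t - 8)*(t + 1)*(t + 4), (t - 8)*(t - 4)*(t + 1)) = t^2 - 7*t - 8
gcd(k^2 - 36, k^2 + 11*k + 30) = k + 6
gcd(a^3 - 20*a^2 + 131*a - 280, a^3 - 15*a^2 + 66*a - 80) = a^2 - 13*a + 40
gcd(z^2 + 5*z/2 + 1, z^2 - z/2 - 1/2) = z + 1/2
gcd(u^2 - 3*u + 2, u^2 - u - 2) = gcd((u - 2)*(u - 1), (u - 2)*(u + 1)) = u - 2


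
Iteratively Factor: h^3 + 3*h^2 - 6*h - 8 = (h + 1)*(h^2 + 2*h - 8) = (h + 1)*(h + 4)*(h - 2)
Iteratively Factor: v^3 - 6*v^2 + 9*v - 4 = (v - 1)*(v^2 - 5*v + 4) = (v - 4)*(v - 1)*(v - 1)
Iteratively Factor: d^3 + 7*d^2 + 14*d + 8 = (d + 1)*(d^2 + 6*d + 8) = (d + 1)*(d + 2)*(d + 4)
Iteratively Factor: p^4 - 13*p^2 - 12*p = (p)*(p^3 - 13*p - 12) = p*(p - 4)*(p^2 + 4*p + 3) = p*(p - 4)*(p + 3)*(p + 1)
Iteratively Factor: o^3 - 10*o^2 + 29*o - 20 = (o - 4)*(o^2 - 6*o + 5) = (o - 5)*(o - 4)*(o - 1)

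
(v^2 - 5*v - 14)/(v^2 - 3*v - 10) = (v - 7)/(v - 5)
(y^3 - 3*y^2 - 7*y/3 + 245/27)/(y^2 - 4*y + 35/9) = (9*y^2 - 6*y - 35)/(3*(3*y - 5))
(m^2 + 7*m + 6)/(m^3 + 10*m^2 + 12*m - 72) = (m + 1)/(m^2 + 4*m - 12)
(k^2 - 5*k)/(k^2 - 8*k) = (k - 5)/(k - 8)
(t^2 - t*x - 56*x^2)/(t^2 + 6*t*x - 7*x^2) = (-t + 8*x)/(-t + x)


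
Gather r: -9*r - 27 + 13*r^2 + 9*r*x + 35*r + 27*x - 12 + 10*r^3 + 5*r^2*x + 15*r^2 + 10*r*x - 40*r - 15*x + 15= 10*r^3 + r^2*(5*x + 28) + r*(19*x - 14) + 12*x - 24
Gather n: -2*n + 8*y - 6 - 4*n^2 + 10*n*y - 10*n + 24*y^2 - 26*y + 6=-4*n^2 + n*(10*y - 12) + 24*y^2 - 18*y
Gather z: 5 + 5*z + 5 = 5*z + 10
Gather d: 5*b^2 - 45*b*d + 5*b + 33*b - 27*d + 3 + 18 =5*b^2 + 38*b + d*(-45*b - 27) + 21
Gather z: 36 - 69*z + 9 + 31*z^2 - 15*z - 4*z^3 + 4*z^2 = -4*z^3 + 35*z^2 - 84*z + 45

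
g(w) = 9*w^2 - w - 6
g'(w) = 18*w - 1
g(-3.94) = 137.65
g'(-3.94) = -71.92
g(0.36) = -5.19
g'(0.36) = 5.48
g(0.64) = -2.95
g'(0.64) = 10.52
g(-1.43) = 13.83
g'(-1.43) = -26.74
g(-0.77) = 0.11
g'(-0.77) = -14.86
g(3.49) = 100.13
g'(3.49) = 61.82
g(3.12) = 78.49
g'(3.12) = 55.16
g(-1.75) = 23.31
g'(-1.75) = -32.50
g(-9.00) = 732.00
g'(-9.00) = -163.00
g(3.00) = 72.00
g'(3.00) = 53.00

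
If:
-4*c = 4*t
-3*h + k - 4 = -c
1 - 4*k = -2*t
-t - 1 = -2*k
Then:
No Solution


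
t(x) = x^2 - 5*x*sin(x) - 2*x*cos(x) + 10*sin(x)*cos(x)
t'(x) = 2*x*sin(x) - 5*x*cos(x) + 2*x - 10*sin(x)^2 - 5*sin(x) + 10*cos(x)^2 - 2*cos(x)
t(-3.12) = 3.37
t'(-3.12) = -9.60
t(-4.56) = 40.44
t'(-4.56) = -35.77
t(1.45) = -4.25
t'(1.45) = -10.01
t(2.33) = -4.81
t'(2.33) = 13.29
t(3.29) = 21.23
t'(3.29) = 34.16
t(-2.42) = -0.81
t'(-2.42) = -4.65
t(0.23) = 1.56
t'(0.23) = 5.32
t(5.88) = 31.68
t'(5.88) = -12.85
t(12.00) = 151.41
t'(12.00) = -34.27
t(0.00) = 0.00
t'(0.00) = 8.00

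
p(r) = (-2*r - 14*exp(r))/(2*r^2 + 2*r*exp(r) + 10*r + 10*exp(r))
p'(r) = (-2*r - 14*exp(r))*(-2*r*exp(r) - 4*r - 12*exp(r) - 10)/(2*r^2 + 2*r*exp(r) + 10*r + 10*exp(r))^2 + (-14*exp(r) - 2)/(2*r^2 + 2*r*exp(r) + 10*r + 10*exp(r))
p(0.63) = -0.98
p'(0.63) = 0.29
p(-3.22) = -0.52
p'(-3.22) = 0.35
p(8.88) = -0.50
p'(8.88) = 0.04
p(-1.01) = 0.60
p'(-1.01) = 2.49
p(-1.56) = -0.02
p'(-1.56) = 0.52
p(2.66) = -0.79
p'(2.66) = 0.04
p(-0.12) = -1.63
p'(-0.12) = 2.41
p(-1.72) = -0.09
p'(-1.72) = 0.40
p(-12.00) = 0.14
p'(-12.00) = 0.02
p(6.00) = -0.63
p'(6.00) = 0.05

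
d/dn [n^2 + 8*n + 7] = 2*n + 8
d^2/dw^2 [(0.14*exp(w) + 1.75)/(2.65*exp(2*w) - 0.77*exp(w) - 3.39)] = (0.983150000000001*exp(4*w) + 49.44317*exp(3*w) - 3.166485*exp(2*w) + 63.556633*exp(w) - 2.959131)*exp(w)/(18.609625*exp(6*w) - 16.221975*exp(5*w) - 66.70527*exp(4*w) + 41.047237*exp(3*w) + 85.332402*exp(2*w) - 26.546751*exp(w) - 38.958219)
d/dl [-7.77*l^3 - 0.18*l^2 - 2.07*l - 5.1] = -23.31*l^2 - 0.36*l - 2.07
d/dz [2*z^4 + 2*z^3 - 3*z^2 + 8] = 2*z*(4*z^2 + 3*z - 3)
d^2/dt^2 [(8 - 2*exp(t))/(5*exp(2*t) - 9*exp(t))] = 2*(-25*exp(3*t) + 355*exp(2*t) - 540*exp(t) + 324)*exp(-t)/(125*exp(3*t) - 675*exp(2*t) + 1215*exp(t) - 729)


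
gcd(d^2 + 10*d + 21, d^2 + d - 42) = d + 7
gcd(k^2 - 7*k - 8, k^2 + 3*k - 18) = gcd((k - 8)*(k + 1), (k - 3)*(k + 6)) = 1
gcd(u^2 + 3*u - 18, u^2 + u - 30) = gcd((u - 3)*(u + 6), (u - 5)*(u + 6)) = u + 6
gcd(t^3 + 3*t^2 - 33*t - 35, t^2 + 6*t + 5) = t + 1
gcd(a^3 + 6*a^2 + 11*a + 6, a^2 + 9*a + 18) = a + 3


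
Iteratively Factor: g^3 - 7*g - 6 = (g + 1)*(g^2 - g - 6) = (g + 1)*(g + 2)*(g - 3)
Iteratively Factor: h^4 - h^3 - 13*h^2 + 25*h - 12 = (h - 1)*(h^3 - 13*h + 12) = (h - 1)^2*(h^2 + h - 12) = (h - 1)^2*(h + 4)*(h - 3)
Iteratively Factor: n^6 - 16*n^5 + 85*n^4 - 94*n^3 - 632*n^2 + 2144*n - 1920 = (n - 5)*(n^5 - 11*n^4 + 30*n^3 + 56*n^2 - 352*n + 384) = (n - 5)*(n - 2)*(n^4 - 9*n^3 + 12*n^2 + 80*n - 192) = (n - 5)*(n - 2)*(n + 3)*(n^3 - 12*n^2 + 48*n - 64) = (n - 5)*(n - 4)*(n - 2)*(n + 3)*(n^2 - 8*n + 16) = (n - 5)*(n - 4)^2*(n - 2)*(n + 3)*(n - 4)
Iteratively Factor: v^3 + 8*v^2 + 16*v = (v)*(v^2 + 8*v + 16) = v*(v + 4)*(v + 4)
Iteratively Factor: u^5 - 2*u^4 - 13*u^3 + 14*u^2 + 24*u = (u - 2)*(u^4 - 13*u^2 - 12*u) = (u - 2)*(u + 3)*(u^3 - 3*u^2 - 4*u) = (u - 4)*(u - 2)*(u + 3)*(u^2 + u) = (u - 4)*(u - 2)*(u + 1)*(u + 3)*(u)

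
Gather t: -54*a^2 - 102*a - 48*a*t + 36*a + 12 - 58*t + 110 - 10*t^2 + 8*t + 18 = -54*a^2 - 66*a - 10*t^2 + t*(-48*a - 50) + 140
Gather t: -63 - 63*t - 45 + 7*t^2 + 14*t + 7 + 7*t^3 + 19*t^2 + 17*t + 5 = 7*t^3 + 26*t^2 - 32*t - 96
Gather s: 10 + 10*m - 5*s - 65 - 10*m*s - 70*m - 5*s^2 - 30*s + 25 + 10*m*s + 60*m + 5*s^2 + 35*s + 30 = 0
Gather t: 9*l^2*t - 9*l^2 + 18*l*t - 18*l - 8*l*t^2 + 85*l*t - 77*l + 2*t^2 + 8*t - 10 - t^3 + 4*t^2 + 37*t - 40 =-9*l^2 - 95*l - t^3 + t^2*(6 - 8*l) + t*(9*l^2 + 103*l + 45) - 50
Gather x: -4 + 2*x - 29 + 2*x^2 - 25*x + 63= 2*x^2 - 23*x + 30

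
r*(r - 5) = r^2 - 5*r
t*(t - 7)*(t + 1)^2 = t^4 - 5*t^3 - 13*t^2 - 7*t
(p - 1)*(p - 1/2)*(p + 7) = p^3 + 11*p^2/2 - 10*p + 7/2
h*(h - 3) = h^2 - 3*h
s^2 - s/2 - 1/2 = (s - 1)*(s + 1/2)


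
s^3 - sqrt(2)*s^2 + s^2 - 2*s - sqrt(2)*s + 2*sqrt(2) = (s - 1)*(s + 2)*(s - sqrt(2))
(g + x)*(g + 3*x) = g^2 + 4*g*x + 3*x^2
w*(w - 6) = w^2 - 6*w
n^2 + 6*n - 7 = (n - 1)*(n + 7)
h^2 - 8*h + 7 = (h - 7)*(h - 1)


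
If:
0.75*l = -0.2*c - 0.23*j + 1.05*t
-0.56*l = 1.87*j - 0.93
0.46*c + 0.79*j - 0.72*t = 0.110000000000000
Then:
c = 2.04866677936244*t - 0.609325278551325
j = 0.494037503966595 - 0.281502175324964*t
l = 0.940016192603005*t + 0.0109819063972645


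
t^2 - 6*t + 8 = (t - 4)*(t - 2)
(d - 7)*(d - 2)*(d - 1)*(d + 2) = d^4 - 8*d^3 + 3*d^2 + 32*d - 28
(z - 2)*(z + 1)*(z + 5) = z^3 + 4*z^2 - 7*z - 10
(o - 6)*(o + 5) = o^2 - o - 30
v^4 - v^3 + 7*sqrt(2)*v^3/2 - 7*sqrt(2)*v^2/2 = v^2*(v - 1)*(v + 7*sqrt(2)/2)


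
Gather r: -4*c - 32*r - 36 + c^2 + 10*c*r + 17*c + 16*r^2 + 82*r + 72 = c^2 + 13*c + 16*r^2 + r*(10*c + 50) + 36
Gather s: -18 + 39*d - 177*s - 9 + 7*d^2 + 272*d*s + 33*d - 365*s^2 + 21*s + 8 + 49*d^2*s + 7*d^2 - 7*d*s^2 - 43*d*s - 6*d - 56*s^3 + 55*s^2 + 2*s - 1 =14*d^2 + 66*d - 56*s^3 + s^2*(-7*d - 310) + s*(49*d^2 + 229*d - 154) - 20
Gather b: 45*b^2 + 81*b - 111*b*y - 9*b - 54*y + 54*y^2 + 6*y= 45*b^2 + b*(72 - 111*y) + 54*y^2 - 48*y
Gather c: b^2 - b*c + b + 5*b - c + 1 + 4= b^2 + 6*b + c*(-b - 1) + 5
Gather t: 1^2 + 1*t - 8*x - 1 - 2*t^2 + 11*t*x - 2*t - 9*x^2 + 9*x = -2*t^2 + t*(11*x - 1) - 9*x^2 + x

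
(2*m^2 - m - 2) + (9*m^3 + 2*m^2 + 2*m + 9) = 9*m^3 + 4*m^2 + m + 7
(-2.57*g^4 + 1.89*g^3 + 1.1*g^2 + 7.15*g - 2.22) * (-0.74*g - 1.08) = 1.9018*g^5 + 1.377*g^4 - 2.8552*g^3 - 6.479*g^2 - 6.0792*g + 2.3976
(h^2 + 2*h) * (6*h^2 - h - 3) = 6*h^4 + 11*h^3 - 5*h^2 - 6*h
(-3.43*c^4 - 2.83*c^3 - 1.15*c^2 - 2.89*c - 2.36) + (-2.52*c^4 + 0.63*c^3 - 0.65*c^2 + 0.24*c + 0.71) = -5.95*c^4 - 2.2*c^3 - 1.8*c^2 - 2.65*c - 1.65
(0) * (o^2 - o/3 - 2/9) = 0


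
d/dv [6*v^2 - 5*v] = 12*v - 5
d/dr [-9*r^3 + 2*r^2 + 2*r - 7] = -27*r^2 + 4*r + 2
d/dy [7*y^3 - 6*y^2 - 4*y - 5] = 21*y^2 - 12*y - 4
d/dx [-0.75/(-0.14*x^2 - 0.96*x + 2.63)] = (-0.21*x - 0.72)/(0.14*x^2 + 0.96*x - 2.63)^2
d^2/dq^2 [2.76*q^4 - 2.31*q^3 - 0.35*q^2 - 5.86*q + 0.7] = 33.12*q^2 - 13.86*q - 0.7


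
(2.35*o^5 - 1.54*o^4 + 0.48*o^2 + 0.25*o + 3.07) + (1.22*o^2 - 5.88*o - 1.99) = 2.35*o^5 - 1.54*o^4 + 1.7*o^2 - 5.63*o + 1.08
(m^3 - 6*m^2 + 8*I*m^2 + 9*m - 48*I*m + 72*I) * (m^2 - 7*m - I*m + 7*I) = m^5 - 13*m^4 + 7*I*m^4 + 59*m^3 - 91*I*m^3 - 167*m^2 + 357*I*m^2 + 408*m - 441*I*m - 504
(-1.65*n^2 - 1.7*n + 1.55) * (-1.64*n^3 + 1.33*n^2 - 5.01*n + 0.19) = 2.706*n^5 + 0.5935*n^4 + 3.4635*n^3 + 10.265*n^2 - 8.0885*n + 0.2945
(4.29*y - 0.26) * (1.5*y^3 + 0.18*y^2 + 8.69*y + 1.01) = 6.435*y^4 + 0.3822*y^3 + 37.2333*y^2 + 2.0735*y - 0.2626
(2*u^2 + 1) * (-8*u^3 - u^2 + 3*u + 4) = -16*u^5 - 2*u^4 - 2*u^3 + 7*u^2 + 3*u + 4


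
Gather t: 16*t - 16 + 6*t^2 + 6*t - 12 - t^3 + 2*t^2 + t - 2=-t^3 + 8*t^2 + 23*t - 30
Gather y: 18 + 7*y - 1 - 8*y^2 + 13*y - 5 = -8*y^2 + 20*y + 12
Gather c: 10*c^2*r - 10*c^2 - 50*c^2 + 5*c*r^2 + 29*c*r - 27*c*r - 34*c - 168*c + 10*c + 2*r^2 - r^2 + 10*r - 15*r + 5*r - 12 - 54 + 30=c^2*(10*r - 60) + c*(5*r^2 + 2*r - 192) + r^2 - 36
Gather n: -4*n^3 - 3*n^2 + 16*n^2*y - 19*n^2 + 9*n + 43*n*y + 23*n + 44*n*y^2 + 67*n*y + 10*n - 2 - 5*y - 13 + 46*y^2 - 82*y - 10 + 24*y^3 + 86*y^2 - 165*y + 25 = -4*n^3 + n^2*(16*y - 22) + n*(44*y^2 + 110*y + 42) + 24*y^3 + 132*y^2 - 252*y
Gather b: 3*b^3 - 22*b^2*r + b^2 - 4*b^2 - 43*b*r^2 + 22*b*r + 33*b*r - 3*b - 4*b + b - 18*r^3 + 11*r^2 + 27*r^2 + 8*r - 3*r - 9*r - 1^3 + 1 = 3*b^3 + b^2*(-22*r - 3) + b*(-43*r^2 + 55*r - 6) - 18*r^3 + 38*r^2 - 4*r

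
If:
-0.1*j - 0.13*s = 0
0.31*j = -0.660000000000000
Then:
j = -2.13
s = 1.64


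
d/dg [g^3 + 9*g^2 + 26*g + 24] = 3*g^2 + 18*g + 26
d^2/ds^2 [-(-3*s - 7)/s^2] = 6*(s + 7)/s^4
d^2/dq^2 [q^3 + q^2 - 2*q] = 6*q + 2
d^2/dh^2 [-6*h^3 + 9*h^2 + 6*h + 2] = 18 - 36*h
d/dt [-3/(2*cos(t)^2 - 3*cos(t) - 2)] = 3*(3 - 4*cos(t))*sin(t)/(2*sin(t)^2 + 3*cos(t))^2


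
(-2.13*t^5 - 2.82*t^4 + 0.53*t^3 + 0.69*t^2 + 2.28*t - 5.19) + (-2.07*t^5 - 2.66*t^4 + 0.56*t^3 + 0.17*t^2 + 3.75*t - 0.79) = -4.2*t^5 - 5.48*t^4 + 1.09*t^3 + 0.86*t^2 + 6.03*t - 5.98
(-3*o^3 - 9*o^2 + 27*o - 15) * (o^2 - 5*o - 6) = -3*o^5 + 6*o^4 + 90*o^3 - 96*o^2 - 87*o + 90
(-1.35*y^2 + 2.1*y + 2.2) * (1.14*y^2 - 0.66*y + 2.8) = -1.539*y^4 + 3.285*y^3 - 2.658*y^2 + 4.428*y + 6.16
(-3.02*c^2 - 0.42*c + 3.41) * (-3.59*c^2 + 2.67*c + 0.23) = 10.8418*c^4 - 6.5556*c^3 - 14.0579*c^2 + 9.0081*c + 0.7843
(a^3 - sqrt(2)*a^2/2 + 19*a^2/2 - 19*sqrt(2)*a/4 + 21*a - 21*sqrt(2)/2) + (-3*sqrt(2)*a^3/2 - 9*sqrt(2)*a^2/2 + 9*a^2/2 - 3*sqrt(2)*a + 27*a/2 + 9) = -3*sqrt(2)*a^3/2 + a^3 - 5*sqrt(2)*a^2 + 14*a^2 - 31*sqrt(2)*a/4 + 69*a/2 - 21*sqrt(2)/2 + 9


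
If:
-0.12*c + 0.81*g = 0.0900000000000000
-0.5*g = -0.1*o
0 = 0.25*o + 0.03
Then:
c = -0.91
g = -0.02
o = -0.12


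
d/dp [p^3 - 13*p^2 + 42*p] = 3*p^2 - 26*p + 42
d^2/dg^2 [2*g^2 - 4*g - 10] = 4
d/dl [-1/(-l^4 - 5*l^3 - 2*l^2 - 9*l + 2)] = (-4*l^3 - 15*l^2 - 4*l - 9)/(l^4 + 5*l^3 + 2*l^2 + 9*l - 2)^2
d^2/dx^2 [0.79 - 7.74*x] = 0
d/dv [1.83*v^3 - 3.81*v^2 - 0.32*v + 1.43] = 5.49*v^2 - 7.62*v - 0.32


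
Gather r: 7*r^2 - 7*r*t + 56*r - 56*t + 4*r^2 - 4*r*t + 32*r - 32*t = 11*r^2 + r*(88 - 11*t) - 88*t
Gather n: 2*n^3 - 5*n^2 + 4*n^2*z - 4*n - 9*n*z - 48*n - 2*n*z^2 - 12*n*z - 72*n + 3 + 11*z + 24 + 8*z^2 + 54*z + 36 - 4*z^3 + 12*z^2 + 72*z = 2*n^3 + n^2*(4*z - 5) + n*(-2*z^2 - 21*z - 124) - 4*z^3 + 20*z^2 + 137*z + 63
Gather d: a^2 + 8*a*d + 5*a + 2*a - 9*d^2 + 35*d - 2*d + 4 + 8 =a^2 + 7*a - 9*d^2 + d*(8*a + 33) + 12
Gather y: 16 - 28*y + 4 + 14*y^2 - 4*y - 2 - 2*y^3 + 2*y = -2*y^3 + 14*y^2 - 30*y + 18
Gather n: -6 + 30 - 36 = -12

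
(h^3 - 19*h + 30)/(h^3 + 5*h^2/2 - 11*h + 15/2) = 2*(h^2 - 5*h + 6)/(2*h^2 - 5*h + 3)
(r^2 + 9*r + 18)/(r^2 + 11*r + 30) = (r + 3)/(r + 5)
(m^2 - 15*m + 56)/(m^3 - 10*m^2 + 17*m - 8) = (m - 7)/(m^2 - 2*m + 1)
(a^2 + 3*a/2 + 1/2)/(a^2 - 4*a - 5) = (a + 1/2)/(a - 5)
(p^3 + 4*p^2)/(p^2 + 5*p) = p*(p + 4)/(p + 5)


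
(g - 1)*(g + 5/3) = g^2 + 2*g/3 - 5/3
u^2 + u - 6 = (u - 2)*(u + 3)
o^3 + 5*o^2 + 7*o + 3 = (o + 1)^2*(o + 3)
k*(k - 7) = k^2 - 7*k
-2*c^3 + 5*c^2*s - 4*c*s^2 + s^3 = (-2*c + s)*(-c + s)^2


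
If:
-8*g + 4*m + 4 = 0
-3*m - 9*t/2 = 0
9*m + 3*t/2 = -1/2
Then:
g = 15/32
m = -1/16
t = 1/24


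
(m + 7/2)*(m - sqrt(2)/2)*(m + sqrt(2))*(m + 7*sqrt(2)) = m^4 + 7*m^3/2 + 15*sqrt(2)*m^3/2 + 6*m^2 + 105*sqrt(2)*m^2/4 - 7*sqrt(2)*m + 21*m - 49*sqrt(2)/2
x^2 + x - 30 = (x - 5)*(x + 6)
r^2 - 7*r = r*(r - 7)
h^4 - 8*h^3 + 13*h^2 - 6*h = h*(h - 6)*(h - 1)^2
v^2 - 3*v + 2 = (v - 2)*(v - 1)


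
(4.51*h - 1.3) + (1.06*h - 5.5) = 5.57*h - 6.8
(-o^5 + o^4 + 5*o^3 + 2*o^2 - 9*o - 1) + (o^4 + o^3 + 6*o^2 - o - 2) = -o^5 + 2*o^4 + 6*o^3 + 8*o^2 - 10*o - 3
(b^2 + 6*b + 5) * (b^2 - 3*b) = b^4 + 3*b^3 - 13*b^2 - 15*b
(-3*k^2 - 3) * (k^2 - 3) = -3*k^4 + 6*k^2 + 9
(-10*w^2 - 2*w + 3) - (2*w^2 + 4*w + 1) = -12*w^2 - 6*w + 2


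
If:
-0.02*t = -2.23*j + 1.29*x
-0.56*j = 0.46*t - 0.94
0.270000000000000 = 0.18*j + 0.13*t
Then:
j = 0.20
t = 1.80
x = 0.32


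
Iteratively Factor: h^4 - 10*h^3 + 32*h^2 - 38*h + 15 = (h - 3)*(h^3 - 7*h^2 + 11*h - 5) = (h - 3)*(h - 1)*(h^2 - 6*h + 5) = (h - 5)*(h - 3)*(h - 1)*(h - 1)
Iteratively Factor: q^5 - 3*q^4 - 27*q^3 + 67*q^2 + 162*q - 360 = (q + 3)*(q^4 - 6*q^3 - 9*q^2 + 94*q - 120) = (q + 3)*(q + 4)*(q^3 - 10*q^2 + 31*q - 30) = (q - 2)*(q + 3)*(q + 4)*(q^2 - 8*q + 15) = (q - 5)*(q - 2)*(q + 3)*(q + 4)*(q - 3)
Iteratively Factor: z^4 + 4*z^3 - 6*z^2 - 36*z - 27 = (z + 3)*(z^3 + z^2 - 9*z - 9) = (z + 3)^2*(z^2 - 2*z - 3) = (z + 1)*(z + 3)^2*(z - 3)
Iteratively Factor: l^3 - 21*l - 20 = (l + 1)*(l^2 - l - 20) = (l + 1)*(l + 4)*(l - 5)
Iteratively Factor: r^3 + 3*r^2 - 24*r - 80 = (r + 4)*(r^2 - r - 20) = (r + 4)^2*(r - 5)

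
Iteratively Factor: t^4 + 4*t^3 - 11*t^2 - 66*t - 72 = (t + 2)*(t^3 + 2*t^2 - 15*t - 36) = (t - 4)*(t + 2)*(t^2 + 6*t + 9) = (t - 4)*(t + 2)*(t + 3)*(t + 3)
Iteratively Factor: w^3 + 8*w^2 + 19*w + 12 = (w + 4)*(w^2 + 4*w + 3) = (w + 3)*(w + 4)*(w + 1)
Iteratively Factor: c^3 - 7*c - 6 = (c - 3)*(c^2 + 3*c + 2) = (c - 3)*(c + 2)*(c + 1)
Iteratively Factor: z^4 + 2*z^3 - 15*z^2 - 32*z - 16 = (z - 4)*(z^3 + 6*z^2 + 9*z + 4) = (z - 4)*(z + 1)*(z^2 + 5*z + 4) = (z - 4)*(z + 1)^2*(z + 4)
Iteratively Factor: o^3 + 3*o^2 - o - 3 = (o - 1)*(o^2 + 4*o + 3) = (o - 1)*(o + 1)*(o + 3)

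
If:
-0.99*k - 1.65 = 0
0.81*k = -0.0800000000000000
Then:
No Solution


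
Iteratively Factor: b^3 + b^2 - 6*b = (b + 3)*(b^2 - 2*b) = b*(b + 3)*(b - 2)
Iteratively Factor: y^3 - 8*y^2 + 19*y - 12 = (y - 1)*(y^2 - 7*y + 12) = (y - 3)*(y - 1)*(y - 4)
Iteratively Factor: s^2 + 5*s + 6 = (s + 2)*(s + 3)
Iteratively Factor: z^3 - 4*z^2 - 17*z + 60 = (z - 5)*(z^2 + z - 12) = (z - 5)*(z + 4)*(z - 3)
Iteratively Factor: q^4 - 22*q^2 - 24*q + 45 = (q - 5)*(q^3 + 5*q^2 + 3*q - 9) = (q - 5)*(q + 3)*(q^2 + 2*q - 3) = (q - 5)*(q - 1)*(q + 3)*(q + 3)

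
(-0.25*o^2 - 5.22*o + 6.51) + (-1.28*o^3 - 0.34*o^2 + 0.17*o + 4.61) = -1.28*o^3 - 0.59*o^2 - 5.05*o + 11.12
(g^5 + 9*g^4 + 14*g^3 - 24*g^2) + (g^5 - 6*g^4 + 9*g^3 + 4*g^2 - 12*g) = 2*g^5 + 3*g^4 + 23*g^3 - 20*g^2 - 12*g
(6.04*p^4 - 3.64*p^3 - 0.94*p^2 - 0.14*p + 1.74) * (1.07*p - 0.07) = 6.4628*p^5 - 4.3176*p^4 - 0.751*p^3 - 0.084*p^2 + 1.8716*p - 0.1218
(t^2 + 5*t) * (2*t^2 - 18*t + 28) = 2*t^4 - 8*t^3 - 62*t^2 + 140*t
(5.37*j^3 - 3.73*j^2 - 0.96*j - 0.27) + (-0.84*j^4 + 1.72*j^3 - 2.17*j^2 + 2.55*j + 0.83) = -0.84*j^4 + 7.09*j^3 - 5.9*j^2 + 1.59*j + 0.56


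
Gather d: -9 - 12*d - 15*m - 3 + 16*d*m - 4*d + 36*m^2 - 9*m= d*(16*m - 16) + 36*m^2 - 24*m - 12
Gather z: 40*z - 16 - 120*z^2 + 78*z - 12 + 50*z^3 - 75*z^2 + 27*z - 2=50*z^3 - 195*z^2 + 145*z - 30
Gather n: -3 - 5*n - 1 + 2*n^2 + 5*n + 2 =2*n^2 - 2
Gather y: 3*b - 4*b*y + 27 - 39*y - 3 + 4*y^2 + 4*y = 3*b + 4*y^2 + y*(-4*b - 35) + 24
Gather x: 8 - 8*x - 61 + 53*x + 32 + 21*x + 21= 66*x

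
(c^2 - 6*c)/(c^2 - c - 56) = c*(6 - c)/(-c^2 + c + 56)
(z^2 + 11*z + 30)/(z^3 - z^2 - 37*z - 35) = (z + 6)/(z^2 - 6*z - 7)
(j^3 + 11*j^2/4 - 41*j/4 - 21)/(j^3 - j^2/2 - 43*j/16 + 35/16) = 4*(j^2 + j - 12)/(4*j^2 - 9*j + 5)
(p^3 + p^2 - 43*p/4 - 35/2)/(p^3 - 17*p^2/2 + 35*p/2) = (p^2 + 9*p/2 + 5)/(p*(p - 5))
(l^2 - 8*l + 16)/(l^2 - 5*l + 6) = (l^2 - 8*l + 16)/(l^2 - 5*l + 6)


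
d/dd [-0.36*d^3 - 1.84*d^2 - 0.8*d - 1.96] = -1.08*d^2 - 3.68*d - 0.8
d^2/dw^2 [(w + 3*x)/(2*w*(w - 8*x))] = (-w^3 - 9*w^2*x + 72*w*x^2 - 192*x^3)/(w^3*(-w^3 + 24*w^2*x - 192*w*x^2 + 512*x^3))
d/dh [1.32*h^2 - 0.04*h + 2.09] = 2.64*h - 0.04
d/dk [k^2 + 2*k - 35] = 2*k + 2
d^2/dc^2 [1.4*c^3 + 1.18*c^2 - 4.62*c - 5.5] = 8.4*c + 2.36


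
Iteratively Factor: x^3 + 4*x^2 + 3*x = (x + 3)*(x^2 + x) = x*(x + 3)*(x + 1)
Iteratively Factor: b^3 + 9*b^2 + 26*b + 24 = (b + 4)*(b^2 + 5*b + 6) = (b + 2)*(b + 4)*(b + 3)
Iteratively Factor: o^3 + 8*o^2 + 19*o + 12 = (o + 1)*(o^2 + 7*o + 12) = (o + 1)*(o + 3)*(o + 4)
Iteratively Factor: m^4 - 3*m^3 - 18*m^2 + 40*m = (m + 4)*(m^3 - 7*m^2 + 10*m) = m*(m + 4)*(m^2 - 7*m + 10) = m*(m - 2)*(m + 4)*(m - 5)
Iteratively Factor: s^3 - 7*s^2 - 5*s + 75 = (s - 5)*(s^2 - 2*s - 15) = (s - 5)^2*(s + 3)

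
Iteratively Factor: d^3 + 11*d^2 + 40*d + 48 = (d + 4)*(d^2 + 7*d + 12) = (d + 4)^2*(d + 3)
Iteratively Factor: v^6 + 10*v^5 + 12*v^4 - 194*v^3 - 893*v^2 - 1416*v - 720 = (v - 5)*(v^5 + 15*v^4 + 87*v^3 + 241*v^2 + 312*v + 144) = (v - 5)*(v + 4)*(v^4 + 11*v^3 + 43*v^2 + 69*v + 36) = (v - 5)*(v + 3)*(v + 4)*(v^3 + 8*v^2 + 19*v + 12) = (v - 5)*(v + 3)*(v + 4)^2*(v^2 + 4*v + 3) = (v - 5)*(v + 3)^2*(v + 4)^2*(v + 1)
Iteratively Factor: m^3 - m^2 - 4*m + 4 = (m - 2)*(m^2 + m - 2) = (m - 2)*(m + 2)*(m - 1)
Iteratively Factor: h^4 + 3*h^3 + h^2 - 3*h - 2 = (h + 1)*(h^3 + 2*h^2 - h - 2) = (h + 1)^2*(h^2 + h - 2) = (h - 1)*(h + 1)^2*(h + 2)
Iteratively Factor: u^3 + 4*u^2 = (u)*(u^2 + 4*u) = u^2*(u + 4)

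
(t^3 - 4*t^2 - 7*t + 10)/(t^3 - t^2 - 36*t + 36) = (t^2 - 3*t - 10)/(t^2 - 36)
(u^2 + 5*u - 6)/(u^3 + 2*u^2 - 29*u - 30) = (u - 1)/(u^2 - 4*u - 5)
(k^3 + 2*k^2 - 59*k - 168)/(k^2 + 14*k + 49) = (k^2 - 5*k - 24)/(k + 7)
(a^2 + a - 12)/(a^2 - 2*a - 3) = (a + 4)/(a + 1)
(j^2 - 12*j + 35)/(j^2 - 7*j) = (j - 5)/j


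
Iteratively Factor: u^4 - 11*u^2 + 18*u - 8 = (u - 2)*(u^3 + 2*u^2 - 7*u + 4) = (u - 2)*(u - 1)*(u^2 + 3*u - 4) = (u - 2)*(u - 1)^2*(u + 4)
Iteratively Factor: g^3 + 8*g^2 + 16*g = (g)*(g^2 + 8*g + 16) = g*(g + 4)*(g + 4)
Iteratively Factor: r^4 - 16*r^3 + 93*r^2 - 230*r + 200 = (r - 2)*(r^3 - 14*r^2 + 65*r - 100) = (r - 5)*(r - 2)*(r^2 - 9*r + 20) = (r - 5)^2*(r - 2)*(r - 4)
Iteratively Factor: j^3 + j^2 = (j + 1)*(j^2) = j*(j + 1)*(j)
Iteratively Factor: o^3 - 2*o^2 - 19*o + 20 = (o + 4)*(o^2 - 6*o + 5) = (o - 5)*(o + 4)*(o - 1)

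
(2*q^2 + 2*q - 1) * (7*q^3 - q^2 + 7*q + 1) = 14*q^5 + 12*q^4 + 5*q^3 + 17*q^2 - 5*q - 1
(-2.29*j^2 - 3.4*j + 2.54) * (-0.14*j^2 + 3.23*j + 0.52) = 0.3206*j^4 - 6.9207*j^3 - 12.5284*j^2 + 6.4362*j + 1.3208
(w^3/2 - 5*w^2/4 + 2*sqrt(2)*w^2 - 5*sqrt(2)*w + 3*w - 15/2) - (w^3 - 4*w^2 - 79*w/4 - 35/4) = -w^3/2 + 11*w^2/4 + 2*sqrt(2)*w^2 - 5*sqrt(2)*w + 91*w/4 + 5/4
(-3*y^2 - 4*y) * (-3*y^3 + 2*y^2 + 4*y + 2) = 9*y^5 + 6*y^4 - 20*y^3 - 22*y^2 - 8*y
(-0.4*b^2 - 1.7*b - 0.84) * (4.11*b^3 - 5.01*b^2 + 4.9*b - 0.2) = -1.644*b^5 - 4.983*b^4 + 3.1046*b^3 - 4.0416*b^2 - 3.776*b + 0.168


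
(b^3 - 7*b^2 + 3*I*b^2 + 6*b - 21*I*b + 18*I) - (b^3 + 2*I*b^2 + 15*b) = -7*b^2 + I*b^2 - 9*b - 21*I*b + 18*I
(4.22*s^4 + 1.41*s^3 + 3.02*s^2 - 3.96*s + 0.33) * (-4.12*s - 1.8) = -17.3864*s^5 - 13.4052*s^4 - 14.9804*s^3 + 10.8792*s^2 + 5.7684*s - 0.594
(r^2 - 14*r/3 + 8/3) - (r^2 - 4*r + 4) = -2*r/3 - 4/3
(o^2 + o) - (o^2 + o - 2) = 2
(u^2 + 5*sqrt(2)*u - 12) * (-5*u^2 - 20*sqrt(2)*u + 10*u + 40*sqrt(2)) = -5*u^4 - 45*sqrt(2)*u^3 + 10*u^3 - 140*u^2 + 90*sqrt(2)*u^2 + 280*u + 240*sqrt(2)*u - 480*sqrt(2)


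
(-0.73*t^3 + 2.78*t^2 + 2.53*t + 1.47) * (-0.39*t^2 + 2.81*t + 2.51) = 0.2847*t^5 - 3.1355*t^4 + 4.9928*t^3 + 13.5138*t^2 + 10.481*t + 3.6897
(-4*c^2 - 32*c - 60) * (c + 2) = -4*c^3 - 40*c^2 - 124*c - 120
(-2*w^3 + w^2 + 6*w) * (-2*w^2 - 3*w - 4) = 4*w^5 + 4*w^4 - 7*w^3 - 22*w^2 - 24*w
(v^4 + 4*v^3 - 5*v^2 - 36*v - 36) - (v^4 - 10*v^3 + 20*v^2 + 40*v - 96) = 14*v^3 - 25*v^2 - 76*v + 60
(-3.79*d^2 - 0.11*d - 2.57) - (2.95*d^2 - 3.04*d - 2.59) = -6.74*d^2 + 2.93*d + 0.02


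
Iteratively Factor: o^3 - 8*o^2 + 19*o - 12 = (o - 3)*(o^2 - 5*o + 4) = (o - 3)*(o - 1)*(o - 4)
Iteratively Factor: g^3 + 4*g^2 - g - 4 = (g + 4)*(g^2 - 1) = (g + 1)*(g + 4)*(g - 1)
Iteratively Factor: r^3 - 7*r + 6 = (r + 3)*(r^2 - 3*r + 2) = (r - 2)*(r + 3)*(r - 1)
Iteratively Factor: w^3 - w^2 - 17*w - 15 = (w - 5)*(w^2 + 4*w + 3) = (w - 5)*(w + 3)*(w + 1)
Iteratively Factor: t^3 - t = (t - 1)*(t^2 + t) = (t - 1)*(t + 1)*(t)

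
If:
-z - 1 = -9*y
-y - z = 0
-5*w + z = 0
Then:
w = -1/50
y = 1/10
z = -1/10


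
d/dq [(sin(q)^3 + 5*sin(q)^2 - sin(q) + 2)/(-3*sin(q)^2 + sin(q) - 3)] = (-3*sin(q)^4 + 2*sin(q)^3 - 7*sin(q)^2 - 18*sin(q) + 1)*cos(q)/(3*sin(q)^2 - sin(q) + 3)^2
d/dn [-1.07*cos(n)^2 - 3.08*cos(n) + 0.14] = (2.14*cos(n) + 3.08)*sin(n)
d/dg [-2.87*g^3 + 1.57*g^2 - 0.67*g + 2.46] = -8.61*g^2 + 3.14*g - 0.67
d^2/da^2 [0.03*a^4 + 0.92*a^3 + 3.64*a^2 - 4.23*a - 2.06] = 0.36*a^2 + 5.52*a + 7.28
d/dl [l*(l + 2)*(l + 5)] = 3*l^2 + 14*l + 10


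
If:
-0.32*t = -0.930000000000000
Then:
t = 2.91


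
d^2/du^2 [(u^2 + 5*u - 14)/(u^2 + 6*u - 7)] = -2/(u^3 - 3*u^2 + 3*u - 1)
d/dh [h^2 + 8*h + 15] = 2*h + 8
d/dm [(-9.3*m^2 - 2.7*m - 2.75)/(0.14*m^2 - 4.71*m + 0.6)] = (44.181*m^2 - 10.39*m - 14.5725)/(0.0196*m^4 - 1.3188*m^3 + 22.3521*m^2 - 5.652*m + 0.36)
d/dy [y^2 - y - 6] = 2*y - 1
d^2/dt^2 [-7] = 0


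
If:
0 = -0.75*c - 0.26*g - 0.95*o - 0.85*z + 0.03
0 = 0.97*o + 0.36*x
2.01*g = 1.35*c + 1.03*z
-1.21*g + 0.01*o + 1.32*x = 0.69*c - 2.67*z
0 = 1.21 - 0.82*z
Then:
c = -4.27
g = -2.11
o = 2.66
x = -7.18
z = 1.48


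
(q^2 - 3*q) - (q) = q^2 - 4*q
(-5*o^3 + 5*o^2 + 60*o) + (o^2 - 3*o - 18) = -5*o^3 + 6*o^2 + 57*o - 18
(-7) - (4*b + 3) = -4*b - 10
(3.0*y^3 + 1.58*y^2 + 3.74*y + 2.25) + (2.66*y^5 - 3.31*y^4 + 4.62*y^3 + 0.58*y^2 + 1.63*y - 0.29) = 2.66*y^5 - 3.31*y^4 + 7.62*y^3 + 2.16*y^2 + 5.37*y + 1.96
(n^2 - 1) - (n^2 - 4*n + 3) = 4*n - 4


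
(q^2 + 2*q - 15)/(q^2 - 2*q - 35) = (q - 3)/(q - 7)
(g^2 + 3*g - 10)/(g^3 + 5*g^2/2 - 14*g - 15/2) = 2*(g - 2)/(2*g^2 - 5*g - 3)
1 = 1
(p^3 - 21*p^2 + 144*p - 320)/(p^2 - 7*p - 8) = (p^2 - 13*p + 40)/(p + 1)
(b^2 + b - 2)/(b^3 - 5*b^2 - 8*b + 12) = 1/(b - 6)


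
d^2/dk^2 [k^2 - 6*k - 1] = 2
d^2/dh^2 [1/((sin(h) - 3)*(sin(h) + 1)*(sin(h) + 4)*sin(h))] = 2*(-8*sin(h)^4 - 15*sin(h)^3 + 73*sin(h)^2 + 72*sin(h) - 365 - 33/sin(h) + 252/sin(h)^2 + 144/sin(h)^3)/((sin(h) - 3)^3*(sin(h) + 1)^2*(sin(h) + 4)^3)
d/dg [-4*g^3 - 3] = -12*g^2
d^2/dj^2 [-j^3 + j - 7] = -6*j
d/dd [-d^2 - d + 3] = -2*d - 1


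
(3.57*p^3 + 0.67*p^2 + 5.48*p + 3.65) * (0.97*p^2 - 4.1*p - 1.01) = 3.4629*p^5 - 13.9871*p^4 - 1.0371*p^3 - 19.6042*p^2 - 20.4998*p - 3.6865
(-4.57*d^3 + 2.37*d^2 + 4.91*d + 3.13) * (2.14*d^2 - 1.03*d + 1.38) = -9.7798*d^5 + 9.7789*d^4 + 1.7597*d^3 + 4.9115*d^2 + 3.5519*d + 4.3194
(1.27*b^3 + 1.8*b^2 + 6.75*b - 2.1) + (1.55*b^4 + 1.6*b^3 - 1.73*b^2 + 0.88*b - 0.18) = 1.55*b^4 + 2.87*b^3 + 0.0700000000000001*b^2 + 7.63*b - 2.28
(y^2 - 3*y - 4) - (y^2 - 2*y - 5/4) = -y - 11/4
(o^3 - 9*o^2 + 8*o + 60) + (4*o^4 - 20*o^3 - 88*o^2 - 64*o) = 4*o^4 - 19*o^3 - 97*o^2 - 56*o + 60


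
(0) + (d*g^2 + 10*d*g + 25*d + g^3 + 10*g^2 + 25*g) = d*g^2 + 10*d*g + 25*d + g^3 + 10*g^2 + 25*g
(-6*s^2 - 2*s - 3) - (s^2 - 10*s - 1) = -7*s^2 + 8*s - 2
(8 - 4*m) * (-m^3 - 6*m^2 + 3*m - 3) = 4*m^4 + 16*m^3 - 60*m^2 + 36*m - 24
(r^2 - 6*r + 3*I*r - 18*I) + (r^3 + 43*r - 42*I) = r^3 + r^2 + 37*r + 3*I*r - 60*I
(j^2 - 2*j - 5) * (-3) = -3*j^2 + 6*j + 15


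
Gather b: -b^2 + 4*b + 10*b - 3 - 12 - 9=-b^2 + 14*b - 24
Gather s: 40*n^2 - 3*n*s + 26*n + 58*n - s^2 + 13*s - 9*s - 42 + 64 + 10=40*n^2 + 84*n - s^2 + s*(4 - 3*n) + 32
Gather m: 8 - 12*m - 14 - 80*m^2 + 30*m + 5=-80*m^2 + 18*m - 1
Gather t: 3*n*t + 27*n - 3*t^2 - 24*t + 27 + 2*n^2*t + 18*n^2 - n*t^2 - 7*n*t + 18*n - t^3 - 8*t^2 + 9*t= 18*n^2 + 45*n - t^3 + t^2*(-n - 11) + t*(2*n^2 - 4*n - 15) + 27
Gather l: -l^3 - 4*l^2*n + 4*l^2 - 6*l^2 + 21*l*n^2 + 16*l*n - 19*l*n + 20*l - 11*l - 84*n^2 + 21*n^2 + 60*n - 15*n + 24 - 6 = -l^3 + l^2*(-4*n - 2) + l*(21*n^2 - 3*n + 9) - 63*n^2 + 45*n + 18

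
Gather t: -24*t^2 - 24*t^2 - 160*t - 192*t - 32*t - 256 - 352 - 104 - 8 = -48*t^2 - 384*t - 720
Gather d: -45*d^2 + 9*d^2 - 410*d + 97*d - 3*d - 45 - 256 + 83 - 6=-36*d^2 - 316*d - 224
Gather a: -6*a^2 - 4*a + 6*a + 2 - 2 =-6*a^2 + 2*a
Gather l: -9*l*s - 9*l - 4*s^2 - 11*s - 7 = l*(-9*s - 9) - 4*s^2 - 11*s - 7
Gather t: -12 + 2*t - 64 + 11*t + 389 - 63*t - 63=250 - 50*t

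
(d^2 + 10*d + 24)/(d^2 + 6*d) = (d + 4)/d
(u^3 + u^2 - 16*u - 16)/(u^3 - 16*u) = (u + 1)/u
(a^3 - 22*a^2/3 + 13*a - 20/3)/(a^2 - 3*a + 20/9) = 3*(a^2 - 6*a + 5)/(3*a - 5)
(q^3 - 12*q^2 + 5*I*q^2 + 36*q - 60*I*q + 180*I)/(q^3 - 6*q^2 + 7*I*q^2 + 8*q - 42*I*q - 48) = (q^2 + q*(-6 + 5*I) - 30*I)/(q^2 + 7*I*q + 8)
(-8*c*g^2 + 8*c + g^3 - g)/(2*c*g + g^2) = (-8*c*g^2 + 8*c + g^3 - g)/(g*(2*c + g))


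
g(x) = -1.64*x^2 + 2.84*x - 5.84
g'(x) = 2.84 - 3.28*x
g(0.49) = -4.84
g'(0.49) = 1.23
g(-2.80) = -26.65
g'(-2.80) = 12.02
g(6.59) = -58.35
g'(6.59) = -18.78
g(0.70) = -4.66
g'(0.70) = 0.54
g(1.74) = -5.86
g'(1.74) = -2.87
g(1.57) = -5.42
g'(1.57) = -2.31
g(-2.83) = -27.01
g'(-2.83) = 12.12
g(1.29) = -4.91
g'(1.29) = -1.39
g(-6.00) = -81.92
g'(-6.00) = 22.52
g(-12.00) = -276.08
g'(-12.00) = 42.20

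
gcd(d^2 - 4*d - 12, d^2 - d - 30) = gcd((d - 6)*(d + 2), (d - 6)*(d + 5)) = d - 6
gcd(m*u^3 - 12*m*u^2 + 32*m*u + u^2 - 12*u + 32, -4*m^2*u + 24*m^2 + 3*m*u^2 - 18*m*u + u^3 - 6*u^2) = 1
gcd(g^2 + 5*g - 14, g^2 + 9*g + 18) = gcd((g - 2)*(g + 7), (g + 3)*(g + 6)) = 1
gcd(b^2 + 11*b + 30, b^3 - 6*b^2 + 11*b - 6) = 1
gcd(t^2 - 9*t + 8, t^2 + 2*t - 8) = 1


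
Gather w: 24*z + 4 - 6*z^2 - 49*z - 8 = -6*z^2 - 25*z - 4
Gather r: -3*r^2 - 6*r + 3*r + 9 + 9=-3*r^2 - 3*r + 18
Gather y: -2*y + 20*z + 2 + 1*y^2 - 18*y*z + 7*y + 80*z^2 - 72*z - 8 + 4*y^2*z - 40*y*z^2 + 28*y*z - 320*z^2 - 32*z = y^2*(4*z + 1) + y*(-40*z^2 + 10*z + 5) - 240*z^2 - 84*z - 6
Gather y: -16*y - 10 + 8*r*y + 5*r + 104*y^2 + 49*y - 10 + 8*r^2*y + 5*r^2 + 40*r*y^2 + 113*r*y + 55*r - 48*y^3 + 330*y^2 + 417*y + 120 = 5*r^2 + 60*r - 48*y^3 + y^2*(40*r + 434) + y*(8*r^2 + 121*r + 450) + 100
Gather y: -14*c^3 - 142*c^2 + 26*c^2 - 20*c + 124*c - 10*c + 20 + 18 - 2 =-14*c^3 - 116*c^2 + 94*c + 36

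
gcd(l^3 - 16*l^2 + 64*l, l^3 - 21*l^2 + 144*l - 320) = l^2 - 16*l + 64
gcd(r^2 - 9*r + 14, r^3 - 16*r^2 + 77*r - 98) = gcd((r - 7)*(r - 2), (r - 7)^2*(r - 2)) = r^2 - 9*r + 14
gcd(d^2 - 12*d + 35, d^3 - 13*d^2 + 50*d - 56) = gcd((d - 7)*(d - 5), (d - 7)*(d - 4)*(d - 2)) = d - 7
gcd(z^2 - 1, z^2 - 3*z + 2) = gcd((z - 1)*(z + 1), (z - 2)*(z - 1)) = z - 1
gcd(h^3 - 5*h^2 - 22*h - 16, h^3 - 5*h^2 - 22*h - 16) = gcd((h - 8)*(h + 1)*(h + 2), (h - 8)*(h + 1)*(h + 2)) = h^3 - 5*h^2 - 22*h - 16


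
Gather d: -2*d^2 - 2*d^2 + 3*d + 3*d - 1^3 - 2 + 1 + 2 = -4*d^2 + 6*d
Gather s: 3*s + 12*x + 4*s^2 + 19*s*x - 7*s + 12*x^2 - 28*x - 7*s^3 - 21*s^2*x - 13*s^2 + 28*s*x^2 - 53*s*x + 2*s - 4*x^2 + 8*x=-7*s^3 + s^2*(-21*x - 9) + s*(28*x^2 - 34*x - 2) + 8*x^2 - 8*x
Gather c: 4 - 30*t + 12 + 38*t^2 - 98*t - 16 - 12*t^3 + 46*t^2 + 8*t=-12*t^3 + 84*t^2 - 120*t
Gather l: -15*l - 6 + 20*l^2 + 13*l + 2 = 20*l^2 - 2*l - 4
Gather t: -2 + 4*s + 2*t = 4*s + 2*t - 2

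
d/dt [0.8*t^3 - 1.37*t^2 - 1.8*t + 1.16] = 2.4*t^2 - 2.74*t - 1.8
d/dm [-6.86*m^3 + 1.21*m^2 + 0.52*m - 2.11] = -20.58*m^2 + 2.42*m + 0.52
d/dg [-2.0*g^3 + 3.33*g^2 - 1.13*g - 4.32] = -6.0*g^2 + 6.66*g - 1.13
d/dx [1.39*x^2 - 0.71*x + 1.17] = 2.78*x - 0.71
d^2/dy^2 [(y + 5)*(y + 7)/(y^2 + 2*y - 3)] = 4*(5*y^3 + 57*y^2 + 159*y + 163)/(y^6 + 6*y^5 + 3*y^4 - 28*y^3 - 9*y^2 + 54*y - 27)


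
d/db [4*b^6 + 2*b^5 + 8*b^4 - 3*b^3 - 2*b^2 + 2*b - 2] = 24*b^5 + 10*b^4 + 32*b^3 - 9*b^2 - 4*b + 2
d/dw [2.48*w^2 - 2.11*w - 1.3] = 4.96*w - 2.11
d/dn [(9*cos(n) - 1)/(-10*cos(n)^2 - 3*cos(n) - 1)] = (90*sin(n)^2 + 20*cos(n) - 78)*sin(n)/(10*cos(n)^2 + 3*cos(n) + 1)^2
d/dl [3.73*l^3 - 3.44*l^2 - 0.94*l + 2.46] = 11.19*l^2 - 6.88*l - 0.94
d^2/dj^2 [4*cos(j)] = -4*cos(j)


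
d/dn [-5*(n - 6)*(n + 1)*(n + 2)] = -15*n^2 + 30*n + 80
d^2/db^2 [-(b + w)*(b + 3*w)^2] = -6*b - 14*w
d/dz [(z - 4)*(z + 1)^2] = (z + 1)*(3*z - 7)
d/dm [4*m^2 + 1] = 8*m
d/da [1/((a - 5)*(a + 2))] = (3 - 2*a)/(a^4 - 6*a^3 - 11*a^2 + 60*a + 100)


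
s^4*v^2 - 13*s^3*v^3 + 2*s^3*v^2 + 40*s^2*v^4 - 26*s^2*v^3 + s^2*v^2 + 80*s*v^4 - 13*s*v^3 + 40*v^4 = (s - 8*v)*(s - 5*v)*(s*v + v)^2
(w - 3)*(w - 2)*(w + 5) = w^3 - 19*w + 30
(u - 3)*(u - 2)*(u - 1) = u^3 - 6*u^2 + 11*u - 6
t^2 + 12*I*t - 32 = (t + 4*I)*(t + 8*I)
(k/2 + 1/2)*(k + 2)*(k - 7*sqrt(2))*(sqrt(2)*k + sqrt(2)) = sqrt(2)*k^4/2 - 7*k^3 + 2*sqrt(2)*k^3 - 28*k^2 + 5*sqrt(2)*k^2/2 - 35*k + sqrt(2)*k - 14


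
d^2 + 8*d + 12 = (d + 2)*(d + 6)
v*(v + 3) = v^2 + 3*v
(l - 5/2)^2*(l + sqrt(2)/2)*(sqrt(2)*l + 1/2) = sqrt(2)*l^4 - 5*sqrt(2)*l^3 + 3*l^3/2 - 15*l^2/2 + 13*sqrt(2)*l^2/2 - 5*sqrt(2)*l/4 + 75*l/8 + 25*sqrt(2)/16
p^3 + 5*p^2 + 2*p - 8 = (p - 1)*(p + 2)*(p + 4)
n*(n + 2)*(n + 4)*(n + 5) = n^4 + 11*n^3 + 38*n^2 + 40*n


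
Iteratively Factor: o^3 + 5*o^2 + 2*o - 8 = (o + 4)*(o^2 + o - 2) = (o + 2)*(o + 4)*(o - 1)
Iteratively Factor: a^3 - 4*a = (a + 2)*(a^2 - 2*a) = (a - 2)*(a + 2)*(a)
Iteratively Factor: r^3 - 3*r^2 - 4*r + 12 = (r + 2)*(r^2 - 5*r + 6) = (r - 3)*(r + 2)*(r - 2)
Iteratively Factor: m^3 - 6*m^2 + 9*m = (m - 3)*(m^2 - 3*m) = m*(m - 3)*(m - 3)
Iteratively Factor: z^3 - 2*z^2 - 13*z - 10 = (z + 1)*(z^2 - 3*z - 10) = (z + 1)*(z + 2)*(z - 5)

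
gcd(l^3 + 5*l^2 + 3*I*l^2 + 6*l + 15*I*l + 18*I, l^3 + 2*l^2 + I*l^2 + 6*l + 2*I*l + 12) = l^2 + l*(2 + 3*I) + 6*I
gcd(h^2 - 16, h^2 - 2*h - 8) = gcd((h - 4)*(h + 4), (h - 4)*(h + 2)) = h - 4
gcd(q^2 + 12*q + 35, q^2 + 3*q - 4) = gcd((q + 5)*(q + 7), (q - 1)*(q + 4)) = 1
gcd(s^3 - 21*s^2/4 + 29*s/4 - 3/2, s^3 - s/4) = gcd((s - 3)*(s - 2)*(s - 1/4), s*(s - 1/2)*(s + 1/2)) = 1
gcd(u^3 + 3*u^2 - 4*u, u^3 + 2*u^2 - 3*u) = u^2 - u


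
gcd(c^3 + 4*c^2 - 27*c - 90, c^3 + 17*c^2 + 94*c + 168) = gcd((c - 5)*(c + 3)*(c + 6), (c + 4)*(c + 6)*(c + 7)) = c + 6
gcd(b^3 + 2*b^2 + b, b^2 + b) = b^2 + b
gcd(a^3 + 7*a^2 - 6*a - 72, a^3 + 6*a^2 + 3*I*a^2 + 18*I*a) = a + 6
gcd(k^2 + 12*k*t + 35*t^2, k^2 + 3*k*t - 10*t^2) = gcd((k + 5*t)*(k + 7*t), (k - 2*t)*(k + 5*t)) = k + 5*t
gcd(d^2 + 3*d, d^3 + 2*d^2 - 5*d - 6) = d + 3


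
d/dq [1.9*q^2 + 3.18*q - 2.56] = 3.8*q + 3.18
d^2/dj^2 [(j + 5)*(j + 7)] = 2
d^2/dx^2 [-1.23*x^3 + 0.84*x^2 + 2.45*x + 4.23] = 1.68 - 7.38*x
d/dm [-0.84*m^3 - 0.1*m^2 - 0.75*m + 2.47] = -2.52*m^2 - 0.2*m - 0.75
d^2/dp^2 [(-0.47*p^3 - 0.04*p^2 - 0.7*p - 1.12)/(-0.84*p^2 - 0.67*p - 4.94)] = (-4.44089209850063e-16*p^5 - 4.44089209850063e-16*p^4 - 2.535842*p^3 + 13.079364*p^2 + 55.171848*p - 10.971)/(0.592704*p^6 + 1.418256*p^5 + 11.58822*p^4 + 16.982155*p^3 + 68.14977*p^2 + 49.051236*p + 120.553784)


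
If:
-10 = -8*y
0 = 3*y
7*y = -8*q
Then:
No Solution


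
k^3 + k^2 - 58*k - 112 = (k - 8)*(k + 2)*(k + 7)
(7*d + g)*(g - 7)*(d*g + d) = 7*d^2*g^2 - 42*d^2*g - 49*d^2 + d*g^3 - 6*d*g^2 - 7*d*g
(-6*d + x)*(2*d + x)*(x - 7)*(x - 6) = -12*d^2*x^2 + 156*d^2*x - 504*d^2 - 4*d*x^3 + 52*d*x^2 - 168*d*x + x^4 - 13*x^3 + 42*x^2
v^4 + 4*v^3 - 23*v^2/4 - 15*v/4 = v*(v - 3/2)*(v + 1/2)*(v + 5)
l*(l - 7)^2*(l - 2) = l^4 - 16*l^3 + 77*l^2 - 98*l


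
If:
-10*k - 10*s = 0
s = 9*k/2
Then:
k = 0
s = 0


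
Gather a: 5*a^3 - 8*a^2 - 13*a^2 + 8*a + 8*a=5*a^3 - 21*a^2 + 16*a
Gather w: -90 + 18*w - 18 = 18*w - 108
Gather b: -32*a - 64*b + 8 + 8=-32*a - 64*b + 16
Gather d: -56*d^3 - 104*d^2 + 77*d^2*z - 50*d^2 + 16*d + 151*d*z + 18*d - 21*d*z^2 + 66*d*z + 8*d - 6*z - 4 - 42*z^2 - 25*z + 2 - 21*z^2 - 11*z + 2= -56*d^3 + d^2*(77*z - 154) + d*(-21*z^2 + 217*z + 42) - 63*z^2 - 42*z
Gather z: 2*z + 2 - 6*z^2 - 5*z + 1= -6*z^2 - 3*z + 3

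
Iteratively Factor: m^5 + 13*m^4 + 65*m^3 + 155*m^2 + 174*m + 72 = (m + 4)*(m^4 + 9*m^3 + 29*m^2 + 39*m + 18) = (m + 1)*(m + 4)*(m^3 + 8*m^2 + 21*m + 18) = (m + 1)*(m + 3)*(m + 4)*(m^2 + 5*m + 6) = (m + 1)*(m + 2)*(m + 3)*(m + 4)*(m + 3)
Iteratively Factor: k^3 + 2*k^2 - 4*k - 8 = (k + 2)*(k^2 - 4) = (k + 2)^2*(k - 2)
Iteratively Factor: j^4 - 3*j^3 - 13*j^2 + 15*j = (j + 3)*(j^3 - 6*j^2 + 5*j) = (j - 1)*(j + 3)*(j^2 - 5*j) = (j - 5)*(j - 1)*(j + 3)*(j)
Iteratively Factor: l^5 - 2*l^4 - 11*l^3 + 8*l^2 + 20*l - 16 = (l - 1)*(l^4 - l^3 - 12*l^2 - 4*l + 16) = (l - 1)*(l + 2)*(l^3 - 3*l^2 - 6*l + 8) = (l - 1)^2*(l + 2)*(l^2 - 2*l - 8) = (l - 4)*(l - 1)^2*(l + 2)*(l + 2)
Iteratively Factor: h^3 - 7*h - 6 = (h + 2)*(h^2 - 2*h - 3) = (h + 1)*(h + 2)*(h - 3)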